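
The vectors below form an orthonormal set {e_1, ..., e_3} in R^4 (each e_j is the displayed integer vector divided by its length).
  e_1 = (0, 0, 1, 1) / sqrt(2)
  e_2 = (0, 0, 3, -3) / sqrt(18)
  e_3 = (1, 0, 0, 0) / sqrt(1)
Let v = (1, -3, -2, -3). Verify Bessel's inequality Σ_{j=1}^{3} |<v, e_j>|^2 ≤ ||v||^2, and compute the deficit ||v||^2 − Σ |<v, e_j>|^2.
Σ |<v, e_j>|^2 = 14; ||v||^2 = 23; deficit = 9

Write each e_j = u_j / sqrt(<u_j, u_j>) where u_j is the displayed integer vector. Then <v, e_j> = <v, u_j> / sqrt(<u_j, u_j>), so |<v, e_j>|^2 = <v, u_j>^2 / <u_j, u_j>.
Coefficients: <v, e_1> = -5/sqrt(2), <v, e_2> = 3/sqrt(18), <v, e_3> = 1/sqrt(1).
Square and sum: Σ |<v, e_j>|^2 = 14.
Compute ||v||^2 = v·v = 23.
Deficit = 23 − 14 = 9 ≥ 0, confirming Bessel's inequality. (The deficit equals ||v − Σ <v,e_j> e_j||^2, the squared distance from v to span{e_j}.)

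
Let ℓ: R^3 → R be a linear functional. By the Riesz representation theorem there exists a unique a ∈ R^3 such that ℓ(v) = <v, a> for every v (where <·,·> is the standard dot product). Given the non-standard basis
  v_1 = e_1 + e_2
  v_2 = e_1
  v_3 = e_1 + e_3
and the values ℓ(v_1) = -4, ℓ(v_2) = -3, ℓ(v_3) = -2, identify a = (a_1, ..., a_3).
a = (-3, -1, 1)

Write a = (a_1, ..., a_3) in the standard basis. For each basis vector v_i, ℓ(v_i) = <v_i, a> is a linear equation in the a_j's. Collect the n equations into a matrix system V a = ℓ, where row i of V is v_i (expressed in the standard basis). Since V is invertible (lower-triangular with 1s on the diagonal, up to permutation), solve by back-substitution:
  V =
[[1, 1, 0],
 [1, 0, 0],
 [1, 0, 1]]
  V a = (-4, -3, -2)
Solving gives a = (-3, -1, 1).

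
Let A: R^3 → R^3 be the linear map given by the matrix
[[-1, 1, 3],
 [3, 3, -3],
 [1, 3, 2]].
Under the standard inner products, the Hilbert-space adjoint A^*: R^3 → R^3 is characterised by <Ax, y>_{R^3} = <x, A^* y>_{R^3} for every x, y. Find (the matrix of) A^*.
A^* = A^T =
[[-1, 3, 1],
 [1, 3, 3],
 [3, -3, 2]]

For real matrices with standard dot products, the defining identity <Ax, y> = <x, A^* y> gives (Ax)^T y = x^T (A^*) y, i.e. x^T A^T y = x^T (A^*) y. Since this holds for all x, y, we must have A^* = A^T. Therefore
A^* =
[[-1, 3, 1],
 [1, 3, 3],
 [3, -3, 2]].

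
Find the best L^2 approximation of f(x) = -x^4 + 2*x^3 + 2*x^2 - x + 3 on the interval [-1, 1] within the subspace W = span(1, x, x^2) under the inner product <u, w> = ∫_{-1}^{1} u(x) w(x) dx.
g(x) = 8*x^2/7 + x/5 + 108/35

The best approximation g ∈ W is the orthogonal projection of f onto W. Writing g = a_0 + a_1 x + a_2 x^2, the coefficients solve the normal equations G · a = b where
  G_{ij} = <φ_i, φ_j> and b_i = <f, φ_i>, with φ_0 = 1, φ_1 = x, φ_2 = x^2.
G =
  [2, 0, 2/3]
  [0, 2/3, 0]
  [2/3, 0, 2/5],
b = (104/15, 2/15, 88/35).
Solving gives a_0 = 108/35, a_1 = 1/5, a_2 = 8/7, so
  g(x) = 8*x^2/7 + x/5 + 108/35.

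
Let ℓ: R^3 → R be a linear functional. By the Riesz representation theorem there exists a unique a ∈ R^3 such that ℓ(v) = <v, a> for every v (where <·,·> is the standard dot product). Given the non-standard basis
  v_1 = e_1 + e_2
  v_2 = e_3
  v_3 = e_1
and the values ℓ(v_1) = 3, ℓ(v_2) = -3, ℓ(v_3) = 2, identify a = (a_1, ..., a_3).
a = (2, 1, -3)

Write a = (a_1, ..., a_3) in the standard basis. For each basis vector v_i, ℓ(v_i) = <v_i, a> is a linear equation in the a_j's. Collect the n equations into a matrix system V a = ℓ, where row i of V is v_i (expressed in the standard basis). Since V is invertible (lower-triangular with 1s on the diagonal, up to permutation), solve by back-substitution:
  V =
[[1, 1, 0],
 [0, 0, 1],
 [1, 0, 0]]
  V a = (3, -3, 2)
Solving gives a = (2, 1, -3).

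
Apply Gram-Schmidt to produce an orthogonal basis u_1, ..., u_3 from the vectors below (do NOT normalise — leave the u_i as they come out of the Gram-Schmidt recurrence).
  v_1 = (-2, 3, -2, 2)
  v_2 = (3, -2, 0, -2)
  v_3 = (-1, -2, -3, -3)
Orthogonal basis:
  u_1 = (-2, 3, -2, 2)
  u_2 = (31/21, 2/7, -32/21, -10/21)
  u_3 = (-262/101, -168/101, -215/101, -225/101)

Apply the Gram-Schmidt recurrence
  u_1 = v_1
  u_i = v_i − Σ_{j<i} ((v_i · u_j) / (u_j · u_j)) · u_j.

Step by step this gives:
  u_1 = (-2, 3, -2, 2)
  u_2 = (31/21, 2/7, -32/21, -10/21)
  u_3 = (-262/101, -168/101, -215/101, -225/101)

Orthogonality check:
  u_2 · u_1 = 0 (should be 0)
  u_3 · u_1 = 0 (should be 0)
  u_3 · u_2 = 0 (should be 0)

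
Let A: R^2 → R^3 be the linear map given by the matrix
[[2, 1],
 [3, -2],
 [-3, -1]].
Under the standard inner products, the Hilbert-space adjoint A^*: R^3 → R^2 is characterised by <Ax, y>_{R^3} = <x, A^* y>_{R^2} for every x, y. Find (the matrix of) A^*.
A^* = A^T =
[[2, 3, -3],
 [1, -2, -1]]

For real matrices with standard dot products, the defining identity <Ax, y> = <x, A^* y> gives (Ax)^T y = x^T (A^*) y, i.e. x^T A^T y = x^T (A^*) y. Since this holds for all x, y, we must have A^* = A^T. Therefore
A^* =
[[2, 3, -3],
 [1, -2, -1]].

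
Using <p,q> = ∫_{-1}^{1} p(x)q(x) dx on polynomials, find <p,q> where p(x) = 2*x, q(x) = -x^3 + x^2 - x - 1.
<p,q> = -32/15

Expand the product: p(x)·q(x) = -2*x^4 + 2*x^3 - 2*x^2 - 2*x.
∫_{-1}^{1} of each monomial x^k gives [2/(k+1) if k even, 0 if k odd]. Integrating term-by-term (or equivalently evaluating the antiderivative F(x) = -2*x^5/5 + x^4/2 - 2*x^3/3 - x^2 at the endpoints):
  F(1) − F(−1) = -47/30 − (17/30) = -32/15.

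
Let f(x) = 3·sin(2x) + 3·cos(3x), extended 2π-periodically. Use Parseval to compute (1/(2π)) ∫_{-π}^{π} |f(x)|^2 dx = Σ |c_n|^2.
Σ |c_n|^2 = 9

Expand |f|^2 and use orthogonality of {sin(nx), cos(mx)} on [-π, π]:
  ∫_{-π}^{π} sin(nx)^2 dx = π, ∫ cos(mx)^2 dx = π, and cross terms integrate to 0.
So ∫_{-π}^{π} f(x)^2 dx = 3^2 · π + 3^2 · π = (9 + 9)π.
Divide by 2π: (9 + 9)/2 = 9.
By Parseval, this equals Σ |c_n|^2.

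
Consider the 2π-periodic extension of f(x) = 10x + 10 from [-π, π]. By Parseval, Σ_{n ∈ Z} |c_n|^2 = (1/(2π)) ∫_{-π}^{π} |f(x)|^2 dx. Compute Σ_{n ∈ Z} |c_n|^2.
Σ |c_n|^2 = 100π^2/3 + 100

Expand and integrate term by term over [-π, π]:
  ∫ (10x)^2 dx = 100·(2π^3/3); ∫ 2·10·(10)·x dx = 0 (odd integrand); ∫ 10^2 dx = 100·2π.
So (1/(2π)) ∫_{-π}^{π} (10x + 10)^2 dx = 100π^2/3 + 100 = 100π^2/3 + 100.
Parseval ⇒ Σ |c_n|^2 = 100π^2/3 + 100.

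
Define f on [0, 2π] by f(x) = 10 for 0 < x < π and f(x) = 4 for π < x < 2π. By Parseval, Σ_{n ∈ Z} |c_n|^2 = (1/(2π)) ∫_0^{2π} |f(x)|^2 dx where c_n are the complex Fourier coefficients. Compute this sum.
Σ |c_n|^2 = 58

Parseval equates the L^2 energy of f (normalised by 1/(2π)) with the ℓ^2 sum of its Fourier coefficients: (1/(2π)) ∫_0^{2π} |f|^2 = Σ |c_n|^2.
Compute the left side: (1/(2π)) [∫_0^π 10^2 dx + ∫_π^{2π} 4^2 dx] = (1/(2π)) · (100π + 16π) = (100 + 16)/2 = 58.
So Σ_{n ∈ Z} |c_n|^2 = 58.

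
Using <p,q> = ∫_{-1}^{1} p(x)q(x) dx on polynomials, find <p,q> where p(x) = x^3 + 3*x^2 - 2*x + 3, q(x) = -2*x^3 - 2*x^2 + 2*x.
<p,q> = -152/21

Expand the product: p(x)·q(x) = -2*x^6 - 8*x^5 + 4*x^3 - 10*x^2 + 6*x.
∫_{-1}^{1} of each monomial x^k gives [2/(k+1) if k even, 0 if k odd]. Integrating term-by-term (or equivalently evaluating the antiderivative F(x) = -2*x^7/7 - 4*x^6/3 + x^4 - 10*x^3/3 + 3*x^2 at the endpoints):
  F(1) − F(−1) = -20/21 − (44/7) = -152/21.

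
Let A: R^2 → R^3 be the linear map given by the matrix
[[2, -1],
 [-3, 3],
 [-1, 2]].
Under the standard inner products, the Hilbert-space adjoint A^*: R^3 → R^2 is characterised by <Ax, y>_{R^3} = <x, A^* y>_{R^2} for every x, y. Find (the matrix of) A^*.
A^* = A^T =
[[2, -3, -1],
 [-1, 3, 2]]

For real matrices with standard dot products, the defining identity <Ax, y> = <x, A^* y> gives (Ax)^T y = x^T (A^*) y, i.e. x^T A^T y = x^T (A^*) y. Since this holds for all x, y, we must have A^* = A^T. Therefore
A^* =
[[2, -3, -1],
 [-1, 3, 2]].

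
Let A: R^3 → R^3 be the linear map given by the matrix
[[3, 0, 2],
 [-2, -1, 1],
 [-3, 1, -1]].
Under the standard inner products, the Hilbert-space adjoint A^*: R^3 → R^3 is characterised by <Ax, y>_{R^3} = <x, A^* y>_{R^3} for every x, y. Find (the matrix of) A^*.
A^* = A^T =
[[3, -2, -3],
 [0, -1, 1],
 [2, 1, -1]]

For real matrices with standard dot products, the defining identity <Ax, y> = <x, A^* y> gives (Ax)^T y = x^T (A^*) y, i.e. x^T A^T y = x^T (A^*) y. Since this holds for all x, y, we must have A^* = A^T. Therefore
A^* =
[[3, -2, -3],
 [0, -1, 1],
 [2, 1, -1]].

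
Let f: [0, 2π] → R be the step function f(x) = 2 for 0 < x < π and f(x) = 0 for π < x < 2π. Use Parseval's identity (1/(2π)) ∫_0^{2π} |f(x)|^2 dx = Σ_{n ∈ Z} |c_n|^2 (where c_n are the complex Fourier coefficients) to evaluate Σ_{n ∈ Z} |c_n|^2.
Σ |c_n|^2 = 2

Parseval equates the L^2 energy of f (normalised by 1/(2π)) with the ℓ^2 sum of its Fourier coefficients: (1/(2π)) ∫_0^{2π} |f|^2 = Σ |c_n|^2.
Compute the left side: (1/(2π)) [∫_0^π 2^2 dx + ∫_π^{2π} 0^2 dx] = (1/(2π)) · (4π + 0π) = (4 + 0)/2 = 2.
So Σ_{n ∈ Z} |c_n|^2 = 2.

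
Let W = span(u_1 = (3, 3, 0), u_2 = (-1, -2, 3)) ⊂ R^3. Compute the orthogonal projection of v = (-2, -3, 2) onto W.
proj_W(v) = (-41/19, -54/19, 39/19)

Set up U = [u_1 | ... | u_2] ∈ R^(3×2). The projector onto W = col(U) is P = U (U^T U)^(-1) U^T.
Compute U^T U =
  [18, -9]
  [-9, 14],
and U^T v = (-15, 14).
Solve U^T U · c = U^T v for the coefficients: c = (-28/57, 13/19). The projection is proj_W(v) = U c.
Check: (v - proj_W(v)) · u_1 = 0  (should be 0).
Check: (v - proj_W(v)) · u_2 = 0  (should be 0).
Result: proj_W(v) = (-41/19, -54/19, 39/19).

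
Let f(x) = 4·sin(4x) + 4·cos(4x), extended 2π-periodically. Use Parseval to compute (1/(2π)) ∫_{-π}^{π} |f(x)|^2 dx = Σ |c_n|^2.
Σ |c_n|^2 = 16

Expand |f|^2 and use orthogonality of {sin(nx), cos(mx)} on [-π, π]:
  ∫_{-π}^{π} sin(nx)^2 dx = π, ∫ cos(mx)^2 dx = π, and cross terms integrate to 0.
So ∫_{-π}^{π} f(x)^2 dx = 4^2 · π + 4^2 · π = (16 + 16)π.
Divide by 2π: (16 + 16)/2 = 16.
By Parseval, this equals Σ |c_n|^2.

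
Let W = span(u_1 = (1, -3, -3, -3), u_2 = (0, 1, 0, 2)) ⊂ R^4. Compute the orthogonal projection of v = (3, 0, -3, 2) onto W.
proj_W(v) = (66/59, -32/59, -198/59, 134/59)

Set up U = [u_1 | ... | u_2] ∈ R^(4×2). The projector onto W = col(U) is P = U (U^T U)^(-1) U^T.
Compute U^T U =
  [28, -9]
  [-9, 5],
and U^T v = (6, 4).
Solve U^T U · c = U^T v for the coefficients: c = (66/59, 166/59). The projection is proj_W(v) = U c.
Check: (v - proj_W(v)) · u_1 = 0  (should be 0).
Check: (v - proj_W(v)) · u_2 = 0  (should be 0).
Result: proj_W(v) = (66/59, -32/59, -198/59, 134/59).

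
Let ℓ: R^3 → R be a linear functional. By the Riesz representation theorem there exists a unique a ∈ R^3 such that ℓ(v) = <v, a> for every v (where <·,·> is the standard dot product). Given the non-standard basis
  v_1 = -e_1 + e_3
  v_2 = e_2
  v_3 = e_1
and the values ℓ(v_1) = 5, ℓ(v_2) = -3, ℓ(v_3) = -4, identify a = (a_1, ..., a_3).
a = (-4, -3, 1)

Write a = (a_1, ..., a_3) in the standard basis. For each basis vector v_i, ℓ(v_i) = <v_i, a> is a linear equation in the a_j's. Collect the n equations into a matrix system V a = ℓ, where row i of V is v_i (expressed in the standard basis). Since V is invertible (lower-triangular with 1s on the diagonal, up to permutation), solve by back-substitution:
  V =
[[-1, 0, 1],
 [0, 1, 0],
 [1, 0, 0]]
  V a = (5, -3, -4)
Solving gives a = (-4, -3, 1).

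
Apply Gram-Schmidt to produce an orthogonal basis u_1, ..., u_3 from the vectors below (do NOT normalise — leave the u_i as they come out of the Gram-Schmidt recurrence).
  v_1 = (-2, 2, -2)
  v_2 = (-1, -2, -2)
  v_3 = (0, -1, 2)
Orthogonal basis:
  u_1 = (-2, 2, -2)
  u_2 = (-2/3, -7/3, -5/3)
  u_3 = (-14/13, -7/26, 21/26)

Apply the Gram-Schmidt recurrence
  u_1 = v_1
  u_i = v_i − Σ_{j<i} ((v_i · u_j) / (u_j · u_j)) · u_j.

Step by step this gives:
  u_1 = (-2, 2, -2)
  u_2 = (-2/3, -7/3, -5/3)
  u_3 = (-14/13, -7/26, 21/26)

Orthogonality check:
  u_2 · u_1 = 0 (should be 0)
  u_3 · u_1 = 0 (should be 0)
  u_3 · u_2 = 0 (should be 0)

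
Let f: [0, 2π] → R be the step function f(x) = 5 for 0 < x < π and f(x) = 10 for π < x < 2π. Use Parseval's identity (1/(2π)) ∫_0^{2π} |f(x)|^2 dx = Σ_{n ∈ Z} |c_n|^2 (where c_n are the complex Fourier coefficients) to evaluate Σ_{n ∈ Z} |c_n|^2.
Σ |c_n|^2 = 125/2

Parseval equates the L^2 energy of f (normalised by 1/(2π)) with the ℓ^2 sum of its Fourier coefficients: (1/(2π)) ∫_0^{2π} |f|^2 = Σ |c_n|^2.
Compute the left side: (1/(2π)) [∫_0^π 5^2 dx + ∫_π^{2π} 10^2 dx] = (1/(2π)) · (25π + 100π) = (25 + 100)/2 = 125/2.
So Σ_{n ∈ Z} |c_n|^2 = 125/2.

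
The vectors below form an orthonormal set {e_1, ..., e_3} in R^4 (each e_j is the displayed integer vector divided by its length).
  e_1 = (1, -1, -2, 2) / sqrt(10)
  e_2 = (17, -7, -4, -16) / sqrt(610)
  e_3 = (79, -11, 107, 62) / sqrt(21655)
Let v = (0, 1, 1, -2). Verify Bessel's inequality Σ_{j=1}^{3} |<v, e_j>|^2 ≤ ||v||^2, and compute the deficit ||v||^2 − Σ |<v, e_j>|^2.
Σ |<v, e_j>|^2 = 2009/355; ||v||^2 = 6; deficit = 121/355

Write each e_j = u_j / sqrt(<u_j, u_j>) where u_j is the displayed integer vector. Then <v, e_j> = <v, u_j> / sqrt(<u_j, u_j>), so |<v, e_j>|^2 = <v, u_j>^2 / <u_j, u_j>.
Coefficients: <v, e_1> = -7/sqrt(10), <v, e_2> = 21/sqrt(610), <v, e_3> = -28/sqrt(21655).
Square and sum: Σ |<v, e_j>|^2 = 2009/355.
Compute ||v||^2 = v·v = 6.
Deficit = 6 − 2009/355 = 121/355 ≥ 0, confirming Bessel's inequality. (The deficit equals ||v − Σ <v,e_j> e_j||^2, the squared distance from v to span{e_j}.)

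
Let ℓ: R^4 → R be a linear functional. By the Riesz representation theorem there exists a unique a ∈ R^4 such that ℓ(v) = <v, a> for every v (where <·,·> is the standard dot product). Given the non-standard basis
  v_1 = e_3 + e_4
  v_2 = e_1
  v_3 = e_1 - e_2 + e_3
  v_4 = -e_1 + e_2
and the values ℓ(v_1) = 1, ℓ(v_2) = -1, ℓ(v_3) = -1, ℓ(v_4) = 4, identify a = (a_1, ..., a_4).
a = (-1, 3, 3, -2)

Write a = (a_1, ..., a_4) in the standard basis. For each basis vector v_i, ℓ(v_i) = <v_i, a> is a linear equation in the a_j's. Collect the n equations into a matrix system V a = ℓ, where row i of V is v_i (expressed in the standard basis). Since V is invertible (lower-triangular with 1s on the diagonal, up to permutation), solve by back-substitution:
  V =
[[0, 0, 1, 1],
 [1, 0, 0, 0],
 [1, -1, 1, 0],
 [-1, 1, 0, 0]]
  V a = (1, -1, -1, 4)
Solving gives a = (-1, 3, 3, -2).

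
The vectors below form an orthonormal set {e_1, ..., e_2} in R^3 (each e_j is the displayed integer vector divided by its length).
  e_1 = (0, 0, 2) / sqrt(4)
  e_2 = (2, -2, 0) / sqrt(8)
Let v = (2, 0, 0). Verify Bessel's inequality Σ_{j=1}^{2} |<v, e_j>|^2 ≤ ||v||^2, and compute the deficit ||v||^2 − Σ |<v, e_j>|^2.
Σ |<v, e_j>|^2 = 2; ||v||^2 = 4; deficit = 2

Write each e_j = u_j / sqrt(<u_j, u_j>) where u_j is the displayed integer vector. Then <v, e_j> = <v, u_j> / sqrt(<u_j, u_j>), so |<v, e_j>|^2 = <v, u_j>^2 / <u_j, u_j>.
Coefficients: <v, e_1> = 0/sqrt(4), <v, e_2> = 4/sqrt(8).
Square and sum: Σ |<v, e_j>|^2 = 2.
Compute ||v||^2 = v·v = 4.
Deficit = 4 − 2 = 2 ≥ 0, confirming Bessel's inequality. (The deficit equals ||v − Σ <v,e_j> e_j||^2, the squared distance from v to span{e_j}.)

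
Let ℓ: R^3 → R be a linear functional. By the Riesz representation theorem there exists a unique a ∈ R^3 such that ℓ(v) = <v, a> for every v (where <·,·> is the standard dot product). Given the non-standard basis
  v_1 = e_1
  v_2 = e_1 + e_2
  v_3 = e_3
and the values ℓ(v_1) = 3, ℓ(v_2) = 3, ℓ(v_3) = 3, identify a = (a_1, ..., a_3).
a = (3, 0, 3)

Write a = (a_1, ..., a_3) in the standard basis. For each basis vector v_i, ℓ(v_i) = <v_i, a> is a linear equation in the a_j's. Collect the n equations into a matrix system V a = ℓ, where row i of V is v_i (expressed in the standard basis). Since V is invertible (lower-triangular with 1s on the diagonal, up to permutation), solve by back-substitution:
  V =
[[1, 0, 0],
 [1, 1, 0],
 [0, 0, 1]]
  V a = (3, 3, 3)
Solving gives a = (3, 0, 3).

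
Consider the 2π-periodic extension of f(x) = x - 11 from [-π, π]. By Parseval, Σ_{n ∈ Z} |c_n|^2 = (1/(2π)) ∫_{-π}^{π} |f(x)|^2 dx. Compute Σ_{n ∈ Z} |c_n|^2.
Σ |c_n|^2 = π^2/3 + 121

Expand and integrate term by term over [-π, π]:
  ∫ (x)^2 dx = 1·(2π^3/3); ∫ 2·1·(-11)·x dx = 0 (odd integrand); ∫ (-11)^2 dx = 121·2π.
So (1/(2π)) ∫_{-π}^{π} (x - 11)^2 dx = 1π^2/3 + 121 = π^2/3 + 121.
Parseval ⇒ Σ |c_n|^2 = π^2/3 + 121.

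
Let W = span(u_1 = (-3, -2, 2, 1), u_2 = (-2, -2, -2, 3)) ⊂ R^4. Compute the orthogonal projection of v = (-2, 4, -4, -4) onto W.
proj_W(v) = (26/11, 160/99, -136/99, -92/99)

Set up U = [u_1 | ... | u_2] ∈ R^(4×2). The projector onto W = col(U) is P = U (U^T U)^(-1) U^T.
Compute U^T U =
  [18, 9]
  [9, 21],
and U^T v = (-14, -8).
Solve U^T U · c = U^T v for the coefficients: c = (-74/99, -2/33). The projection is proj_W(v) = U c.
Check: (v - proj_W(v)) · u_1 = 0  (should be 0).
Check: (v - proj_W(v)) · u_2 = 0  (should be 0).
Result: proj_W(v) = (26/11, 160/99, -136/99, -92/99).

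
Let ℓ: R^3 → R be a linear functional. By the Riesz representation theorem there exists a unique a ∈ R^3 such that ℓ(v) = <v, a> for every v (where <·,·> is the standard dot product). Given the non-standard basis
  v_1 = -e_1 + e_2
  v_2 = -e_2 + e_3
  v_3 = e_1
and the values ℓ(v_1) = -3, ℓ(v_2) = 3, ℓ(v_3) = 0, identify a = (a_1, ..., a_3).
a = (0, -3, 0)

Write a = (a_1, ..., a_3) in the standard basis. For each basis vector v_i, ℓ(v_i) = <v_i, a> is a linear equation in the a_j's. Collect the n equations into a matrix system V a = ℓ, where row i of V is v_i (expressed in the standard basis). Since V is invertible (lower-triangular with 1s on the diagonal, up to permutation), solve by back-substitution:
  V =
[[-1, 1, 0],
 [0, -1, 1],
 [1, 0, 0]]
  V a = (-3, 3, 0)
Solving gives a = (0, -3, 0).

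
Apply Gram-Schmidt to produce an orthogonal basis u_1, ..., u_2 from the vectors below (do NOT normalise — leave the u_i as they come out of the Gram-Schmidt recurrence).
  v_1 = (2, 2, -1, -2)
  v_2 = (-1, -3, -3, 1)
Orthogonal basis:
  u_1 = (2, 2, -1, -2)
  u_2 = (1/13, -25/13, -46/13, -1/13)

Apply the Gram-Schmidt recurrence
  u_1 = v_1
  u_i = v_i − Σ_{j<i} ((v_i · u_j) / (u_j · u_j)) · u_j.

Step by step this gives:
  u_1 = (2, 2, -1, -2)
  u_2 = (1/13, -25/13, -46/13, -1/13)

Orthogonality check:
  u_2 · u_1 = 0 (should be 0)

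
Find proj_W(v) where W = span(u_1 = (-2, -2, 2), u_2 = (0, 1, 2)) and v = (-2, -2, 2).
proj_W(v) = (-2, -2, 2)

Set up U = [u_1 | ... | u_2] ∈ R^(3×2). The projector onto W = col(U) is P = U (U^T U)^(-1) U^T.
Compute U^T U =
  [12, 2]
  [2, 5],
and U^T v = (12, 2).
Solve U^T U · c = U^T v for the coefficients: c = (1, 0). The projection is proj_W(v) = U c.
Check: (v - proj_W(v)) · u_1 = 0  (should be 0).
Check: (v - proj_W(v)) · u_2 = 0  (should be 0).
Result: proj_W(v) = (-2, -2, 2).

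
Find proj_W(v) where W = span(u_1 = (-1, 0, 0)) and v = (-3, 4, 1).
proj_W(v) = (-3, 0, 0)

Set up U = [u_1 | ... | u_1] ∈ R^(3×1). The projector onto W = col(U) is P = U (U^T U)^(-1) U^T.
Compute U^T U =
  [1],
and U^T v = (3).
Solve U^T U · c = U^T v for the coefficients: c = (3). The projection is proj_W(v) = U c.
Check: (v - proj_W(v)) · u_1 = 0  (should be 0).
Result: proj_W(v) = (-3, 0, 0).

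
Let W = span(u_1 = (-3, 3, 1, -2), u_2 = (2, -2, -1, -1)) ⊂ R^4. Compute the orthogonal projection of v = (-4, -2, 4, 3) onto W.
proj_W(v) = (-175/109, 175/109, 128/109, 371/109)

Set up U = [u_1 | ... | u_2] ∈ R^(4×2). The projector onto W = col(U) is P = U (U^T U)^(-1) U^T.
Compute U^T U =
  [23, -11]
  [-11, 10],
and U^T v = (4, -11).
Solve U^T U · c = U^T v for the coefficients: c = (-81/109, -209/109). The projection is proj_W(v) = U c.
Check: (v - proj_W(v)) · u_1 = 0  (should be 0).
Check: (v - proj_W(v)) · u_2 = 0  (should be 0).
Result: proj_W(v) = (-175/109, 175/109, 128/109, 371/109).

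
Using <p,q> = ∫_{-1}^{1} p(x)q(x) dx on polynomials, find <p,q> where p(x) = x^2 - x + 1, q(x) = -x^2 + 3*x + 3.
<p,q> = 74/15

Expand the product: p(x)·q(x) = -x^4 + 4*x^3 - x^2 + 3.
∫_{-1}^{1} of each monomial x^k gives [2/(k+1) if k even, 0 if k odd]. Integrating term-by-term (or equivalently evaluating the antiderivative F(x) = -x^5/5 + x^4 - x^3/3 + 3*x at the endpoints):
  F(1) − F(−1) = 52/15 − (-22/15) = 74/15.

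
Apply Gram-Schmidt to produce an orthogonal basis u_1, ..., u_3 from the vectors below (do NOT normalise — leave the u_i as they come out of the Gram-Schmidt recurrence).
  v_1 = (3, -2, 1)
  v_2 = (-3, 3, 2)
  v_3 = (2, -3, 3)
Orthogonal basis:
  u_1 = (3, -2, 1)
  u_2 = (-3/14, 8/7, 41/14)
  u_3 = (-154/139, -198/139, 66/139)

Apply the Gram-Schmidt recurrence
  u_1 = v_1
  u_i = v_i − Σ_{j<i} ((v_i · u_j) / (u_j · u_j)) · u_j.

Step by step this gives:
  u_1 = (3, -2, 1)
  u_2 = (-3/14, 8/7, 41/14)
  u_3 = (-154/139, -198/139, 66/139)

Orthogonality check:
  u_2 · u_1 = 0 (should be 0)
  u_3 · u_1 = 0 (should be 0)
  u_3 · u_2 = 0 (should be 0)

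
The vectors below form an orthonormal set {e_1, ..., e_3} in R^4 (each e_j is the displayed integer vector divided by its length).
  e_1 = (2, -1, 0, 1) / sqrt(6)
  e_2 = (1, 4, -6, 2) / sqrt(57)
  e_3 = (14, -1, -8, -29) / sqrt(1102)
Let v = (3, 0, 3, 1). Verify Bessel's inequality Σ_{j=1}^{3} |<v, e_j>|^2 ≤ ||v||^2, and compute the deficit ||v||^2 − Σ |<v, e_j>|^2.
Σ |<v, e_j>|^2 = 326/29; ||v||^2 = 19; deficit = 225/29

Write each e_j = u_j / sqrt(<u_j, u_j>) where u_j is the displayed integer vector. Then <v, e_j> = <v, u_j> / sqrt(<u_j, u_j>), so |<v, e_j>|^2 = <v, u_j>^2 / <u_j, u_j>.
Coefficients: <v, e_1> = 7/sqrt(6), <v, e_2> = -13/sqrt(57), <v, e_3> = -11/sqrt(1102).
Square and sum: Σ |<v, e_j>|^2 = 326/29.
Compute ||v||^2 = v·v = 19.
Deficit = 19 − 326/29 = 225/29 ≥ 0, confirming Bessel's inequality. (The deficit equals ||v − Σ <v,e_j> e_j||^2, the squared distance from v to span{e_j}.)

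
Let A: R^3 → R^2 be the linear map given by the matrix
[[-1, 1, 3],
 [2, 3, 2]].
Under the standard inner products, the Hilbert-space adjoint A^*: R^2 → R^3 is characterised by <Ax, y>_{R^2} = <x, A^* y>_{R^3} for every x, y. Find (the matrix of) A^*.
A^* = A^T =
[[-1, 2],
 [1, 3],
 [3, 2]]

For real matrices with standard dot products, the defining identity <Ax, y> = <x, A^* y> gives (Ax)^T y = x^T (A^*) y, i.e. x^T A^T y = x^T (A^*) y. Since this holds for all x, y, we must have A^* = A^T. Therefore
A^* =
[[-1, 2],
 [1, 3],
 [3, 2]].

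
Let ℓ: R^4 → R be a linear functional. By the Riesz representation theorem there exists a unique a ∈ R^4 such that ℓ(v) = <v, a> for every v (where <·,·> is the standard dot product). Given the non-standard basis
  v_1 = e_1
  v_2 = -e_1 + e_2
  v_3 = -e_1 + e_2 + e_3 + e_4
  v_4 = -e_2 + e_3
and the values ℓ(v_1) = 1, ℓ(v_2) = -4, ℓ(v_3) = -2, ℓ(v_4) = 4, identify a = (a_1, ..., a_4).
a = (1, -3, 1, 1)

Write a = (a_1, ..., a_4) in the standard basis. For each basis vector v_i, ℓ(v_i) = <v_i, a> is a linear equation in the a_j's. Collect the n equations into a matrix system V a = ℓ, where row i of V is v_i (expressed in the standard basis). Since V is invertible (lower-triangular with 1s on the diagonal, up to permutation), solve by back-substitution:
  V =
[[1, 0, 0, 0],
 [-1, 1, 0, 0],
 [-1, 1, 1, 1],
 [0, -1, 1, 0]]
  V a = (1, -4, -2, 4)
Solving gives a = (1, -3, 1, 1).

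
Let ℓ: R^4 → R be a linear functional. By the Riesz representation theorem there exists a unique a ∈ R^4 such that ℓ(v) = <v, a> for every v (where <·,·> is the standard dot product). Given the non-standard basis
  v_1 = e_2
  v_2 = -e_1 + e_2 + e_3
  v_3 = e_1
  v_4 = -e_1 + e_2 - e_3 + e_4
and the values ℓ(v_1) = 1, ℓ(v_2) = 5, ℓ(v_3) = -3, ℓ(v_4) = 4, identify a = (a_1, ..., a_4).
a = (-3, 1, 1, 1)

Write a = (a_1, ..., a_4) in the standard basis. For each basis vector v_i, ℓ(v_i) = <v_i, a> is a linear equation in the a_j's. Collect the n equations into a matrix system V a = ℓ, where row i of V is v_i (expressed in the standard basis). Since V is invertible (lower-triangular with 1s on the diagonal, up to permutation), solve by back-substitution:
  V =
[[0, 1, 0, 0],
 [-1, 1, 1, 0],
 [1, 0, 0, 0],
 [-1, 1, -1, 1]]
  V a = (1, 5, -3, 4)
Solving gives a = (-3, 1, 1, 1).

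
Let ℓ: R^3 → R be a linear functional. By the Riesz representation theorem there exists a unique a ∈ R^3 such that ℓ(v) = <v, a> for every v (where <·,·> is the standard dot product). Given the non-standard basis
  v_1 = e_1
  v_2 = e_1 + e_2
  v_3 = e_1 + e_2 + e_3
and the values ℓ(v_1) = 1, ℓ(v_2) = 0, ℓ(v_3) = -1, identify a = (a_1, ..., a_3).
a = (1, -1, -1)

Write a = (a_1, ..., a_3) in the standard basis. For each basis vector v_i, ℓ(v_i) = <v_i, a> is a linear equation in the a_j's. Collect the n equations into a matrix system V a = ℓ, where row i of V is v_i (expressed in the standard basis). Since V is invertible (lower-triangular with 1s on the diagonal, up to permutation), solve by back-substitution:
  V =
[[1, 0, 0],
 [1, 1, 0],
 [1, 1, 1]]
  V a = (1, 0, -1)
Solving gives a = (1, -1, -1).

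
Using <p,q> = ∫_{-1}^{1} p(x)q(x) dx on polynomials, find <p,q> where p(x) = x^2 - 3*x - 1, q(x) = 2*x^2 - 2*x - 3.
<p,q> = 112/15

Expand the product: p(x)·q(x) = 2*x^4 - 8*x^3 + x^2 + 11*x + 3.
∫_{-1}^{1} of each monomial x^k gives [2/(k+1) if k even, 0 if k odd]. Integrating term-by-term (or equivalently evaluating the antiderivative F(x) = 2*x^5/5 - 2*x^4 + x^3/3 + 11*x^2/2 + 3*x at the endpoints):
  F(1) − F(−1) = 217/30 − (-7/30) = 112/15.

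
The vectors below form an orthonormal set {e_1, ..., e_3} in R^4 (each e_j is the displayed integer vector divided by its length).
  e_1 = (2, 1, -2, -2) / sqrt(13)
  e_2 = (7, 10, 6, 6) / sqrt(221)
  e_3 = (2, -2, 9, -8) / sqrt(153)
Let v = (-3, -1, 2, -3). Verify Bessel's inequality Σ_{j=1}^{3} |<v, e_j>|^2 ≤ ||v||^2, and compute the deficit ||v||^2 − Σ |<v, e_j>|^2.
Σ |<v, e_j>|^2 = 158/9; ||v||^2 = 23; deficit = 49/9

Write each e_j = u_j / sqrt(<u_j, u_j>) where u_j is the displayed integer vector. Then <v, e_j> = <v, u_j> / sqrt(<u_j, u_j>), so |<v, e_j>|^2 = <v, u_j>^2 / <u_j, u_j>.
Coefficients: <v, e_1> = -5/sqrt(13), <v, e_2> = -37/sqrt(221), <v, e_3> = 38/sqrt(153).
Square and sum: Σ |<v, e_j>|^2 = 158/9.
Compute ||v||^2 = v·v = 23.
Deficit = 23 − 158/9 = 49/9 ≥ 0, confirming Bessel's inequality. (The deficit equals ||v − Σ <v,e_j> e_j||^2, the squared distance from v to span{e_j}.)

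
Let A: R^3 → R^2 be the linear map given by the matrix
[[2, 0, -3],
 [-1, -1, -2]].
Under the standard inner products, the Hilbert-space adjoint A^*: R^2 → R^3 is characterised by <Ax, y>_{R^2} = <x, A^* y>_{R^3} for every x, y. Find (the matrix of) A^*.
A^* = A^T =
[[2, -1],
 [0, -1],
 [-3, -2]]

For real matrices with standard dot products, the defining identity <Ax, y> = <x, A^* y> gives (Ax)^T y = x^T (A^*) y, i.e. x^T A^T y = x^T (A^*) y. Since this holds for all x, y, we must have A^* = A^T. Therefore
A^* =
[[2, -1],
 [0, -1],
 [-3, -2]].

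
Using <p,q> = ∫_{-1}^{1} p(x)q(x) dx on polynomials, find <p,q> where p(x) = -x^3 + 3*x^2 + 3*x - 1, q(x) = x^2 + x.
<p,q> = 32/15

Expand the product: p(x)·q(x) = -x^5 + 2*x^4 + 6*x^3 + 2*x^2 - x.
∫_{-1}^{1} of each monomial x^k gives [2/(k+1) if k even, 0 if k odd]. Integrating term-by-term (or equivalently evaluating the antiderivative F(x) = -x^6/6 + 2*x^5/5 + 3*x^4/2 + 2*x^3/3 - x^2/2 at the endpoints):
  F(1) − F(−1) = 19/10 − (-7/30) = 32/15.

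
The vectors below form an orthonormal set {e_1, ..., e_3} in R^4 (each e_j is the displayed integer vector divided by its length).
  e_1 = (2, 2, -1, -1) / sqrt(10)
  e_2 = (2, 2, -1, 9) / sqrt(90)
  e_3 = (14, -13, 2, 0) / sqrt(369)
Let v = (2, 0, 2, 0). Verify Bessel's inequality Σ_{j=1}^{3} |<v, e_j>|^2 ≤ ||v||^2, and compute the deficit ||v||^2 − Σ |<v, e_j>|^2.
Σ |<v, e_j>|^2 = 132/41; ||v||^2 = 8; deficit = 196/41

Write each e_j = u_j / sqrt(<u_j, u_j>) where u_j is the displayed integer vector. Then <v, e_j> = <v, u_j> / sqrt(<u_j, u_j>), so |<v, e_j>|^2 = <v, u_j>^2 / <u_j, u_j>.
Coefficients: <v, e_1> = 2/sqrt(10), <v, e_2> = 2/sqrt(90), <v, e_3> = 32/sqrt(369).
Square and sum: Σ |<v, e_j>|^2 = 132/41.
Compute ||v||^2 = v·v = 8.
Deficit = 8 − 132/41 = 196/41 ≥ 0, confirming Bessel's inequality. (The deficit equals ||v − Σ <v,e_j> e_j||^2, the squared distance from v to span{e_j}.)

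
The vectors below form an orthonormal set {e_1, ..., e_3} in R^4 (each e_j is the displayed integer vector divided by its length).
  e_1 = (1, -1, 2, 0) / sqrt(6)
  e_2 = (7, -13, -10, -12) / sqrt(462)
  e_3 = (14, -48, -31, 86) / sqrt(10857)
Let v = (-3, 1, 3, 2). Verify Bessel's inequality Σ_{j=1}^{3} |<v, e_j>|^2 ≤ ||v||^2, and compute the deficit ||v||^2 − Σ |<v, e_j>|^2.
Σ |<v, e_j>|^2 = 2459/141; ||v||^2 = 23; deficit = 784/141

Write each e_j = u_j / sqrt(<u_j, u_j>) where u_j is the displayed integer vector. Then <v, e_j> = <v, u_j> / sqrt(<u_j, u_j>), so |<v, e_j>|^2 = <v, u_j>^2 / <u_j, u_j>.
Coefficients: <v, e_1> = 2/sqrt(6), <v, e_2> = -88/sqrt(462), <v, e_3> = -11/sqrt(10857).
Square and sum: Σ |<v, e_j>|^2 = 2459/141.
Compute ||v||^2 = v·v = 23.
Deficit = 23 − 2459/141 = 784/141 ≥ 0, confirming Bessel's inequality. (The deficit equals ||v − Σ <v,e_j> e_j||^2, the squared distance from v to span{e_j}.)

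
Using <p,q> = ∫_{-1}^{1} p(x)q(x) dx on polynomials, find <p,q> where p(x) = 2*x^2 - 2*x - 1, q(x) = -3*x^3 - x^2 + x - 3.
<p,q> = 44/15

Expand the product: p(x)·q(x) = -6*x^5 + 4*x^4 + 7*x^3 - 7*x^2 + 5*x + 3.
∫_{-1}^{1} of each monomial x^k gives [2/(k+1) if k even, 0 if k odd]. Integrating term-by-term (or equivalently evaluating the antiderivative F(x) = -x^6 + 4*x^5/5 + 7*x^4/4 - 7*x^3/3 + 5*x^2/2 + 3*x at the endpoints):
  F(1) − F(−1) = 283/60 − (107/60) = 44/15.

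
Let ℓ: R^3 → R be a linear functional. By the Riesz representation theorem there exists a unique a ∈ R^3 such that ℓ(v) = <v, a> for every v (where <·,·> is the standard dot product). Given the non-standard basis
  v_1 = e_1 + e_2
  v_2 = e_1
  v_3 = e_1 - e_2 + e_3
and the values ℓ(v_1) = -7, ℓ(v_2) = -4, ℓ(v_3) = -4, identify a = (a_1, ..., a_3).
a = (-4, -3, -3)

Write a = (a_1, ..., a_3) in the standard basis. For each basis vector v_i, ℓ(v_i) = <v_i, a> is a linear equation in the a_j's. Collect the n equations into a matrix system V a = ℓ, where row i of V is v_i (expressed in the standard basis). Since V is invertible (lower-triangular with 1s on the diagonal, up to permutation), solve by back-substitution:
  V =
[[1, 1, 0],
 [1, 0, 0],
 [1, -1, 1]]
  V a = (-7, -4, -4)
Solving gives a = (-4, -3, -3).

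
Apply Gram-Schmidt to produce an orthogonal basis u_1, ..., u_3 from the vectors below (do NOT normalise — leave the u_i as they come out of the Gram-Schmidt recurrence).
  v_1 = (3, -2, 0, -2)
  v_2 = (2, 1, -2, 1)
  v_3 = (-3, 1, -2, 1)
Orthogonal basis:
  u_1 = (3, -2, 0, -2)
  u_2 = (28/17, 21/17, -2, 21/17)
  u_3 = (-80/83, -60/83, -140/83, -60/83)

Apply the Gram-Schmidt recurrence
  u_1 = v_1
  u_i = v_i − Σ_{j<i} ((v_i · u_j) / (u_j · u_j)) · u_j.

Step by step this gives:
  u_1 = (3, -2, 0, -2)
  u_2 = (28/17, 21/17, -2, 21/17)
  u_3 = (-80/83, -60/83, -140/83, -60/83)

Orthogonality check:
  u_2 · u_1 = 0 (should be 0)
  u_3 · u_1 = 0 (should be 0)
  u_3 · u_2 = 0 (should be 0)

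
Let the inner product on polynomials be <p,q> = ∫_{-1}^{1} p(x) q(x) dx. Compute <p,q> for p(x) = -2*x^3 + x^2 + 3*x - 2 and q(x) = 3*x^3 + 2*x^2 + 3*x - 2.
<p,q> = 72/7

Expand the product: p(x)·q(x) = -6*x^6 - x^5 + 5*x^4 + 7*x^3 + 3*x^2 - 12*x + 4.
∫_{-1}^{1} of each monomial x^k gives [2/(k+1) if k even, 0 if k odd]. Integrating term-by-term (or equivalently evaluating the antiderivative F(x) = -6*x^7/7 - x^6/6 + x^5 + 7*x^4/4 + x^3 - 6*x^2 + 4*x at the endpoints):
  F(1) − F(−1) = 61/84 − (-803/84) = 72/7.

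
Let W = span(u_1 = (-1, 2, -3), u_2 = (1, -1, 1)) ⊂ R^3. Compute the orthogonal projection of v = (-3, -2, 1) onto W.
proj_W(v) = (-2, 0, 2)

Set up U = [u_1 | ... | u_2] ∈ R^(3×2). The projector onto W = col(U) is P = U (U^T U)^(-1) U^T.
Compute U^T U =
  [14, -6]
  [-6, 3],
and U^T v = (-4, 0).
Solve U^T U · c = U^T v for the coefficients: c = (-2, -4). The projection is proj_W(v) = U c.
Check: (v - proj_W(v)) · u_1 = 0  (should be 0).
Check: (v - proj_W(v)) · u_2 = 0  (should be 0).
Result: proj_W(v) = (-2, 0, 2).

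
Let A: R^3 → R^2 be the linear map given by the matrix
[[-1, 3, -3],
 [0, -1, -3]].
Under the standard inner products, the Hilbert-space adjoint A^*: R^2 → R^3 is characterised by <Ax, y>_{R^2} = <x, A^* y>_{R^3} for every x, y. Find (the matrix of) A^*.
A^* = A^T =
[[-1, 0],
 [3, -1],
 [-3, -3]]

For real matrices with standard dot products, the defining identity <Ax, y> = <x, A^* y> gives (Ax)^T y = x^T (A^*) y, i.e. x^T A^T y = x^T (A^*) y. Since this holds for all x, y, we must have A^* = A^T. Therefore
A^* =
[[-1, 0],
 [3, -1],
 [-3, -3]].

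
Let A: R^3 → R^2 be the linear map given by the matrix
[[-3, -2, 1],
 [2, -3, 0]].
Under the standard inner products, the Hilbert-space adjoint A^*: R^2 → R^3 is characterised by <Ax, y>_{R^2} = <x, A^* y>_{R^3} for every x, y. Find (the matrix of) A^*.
A^* = A^T =
[[-3, 2],
 [-2, -3],
 [1, 0]]

For real matrices with standard dot products, the defining identity <Ax, y> = <x, A^* y> gives (Ax)^T y = x^T (A^*) y, i.e. x^T A^T y = x^T (A^*) y. Since this holds for all x, y, we must have A^* = A^T. Therefore
A^* =
[[-3, 2],
 [-2, -3],
 [1, 0]].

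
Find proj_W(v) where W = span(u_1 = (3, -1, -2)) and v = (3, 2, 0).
proj_W(v) = (3/2, -1/2, -1)

Set up U = [u_1 | ... | u_1] ∈ R^(3×1). The projector onto W = col(U) is P = U (U^T U)^(-1) U^T.
Compute U^T U =
  [14],
and U^T v = (7).
Solve U^T U · c = U^T v for the coefficients: c = (1/2). The projection is proj_W(v) = U c.
Check: (v - proj_W(v)) · u_1 = 0  (should be 0).
Result: proj_W(v) = (3/2, -1/2, -1).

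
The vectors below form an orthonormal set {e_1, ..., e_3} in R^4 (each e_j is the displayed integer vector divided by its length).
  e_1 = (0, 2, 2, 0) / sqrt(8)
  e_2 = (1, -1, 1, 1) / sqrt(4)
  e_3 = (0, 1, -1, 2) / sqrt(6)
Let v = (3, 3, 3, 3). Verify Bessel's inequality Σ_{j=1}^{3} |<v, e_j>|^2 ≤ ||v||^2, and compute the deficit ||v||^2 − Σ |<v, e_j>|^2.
Σ |<v, e_j>|^2 = 33; ||v||^2 = 36; deficit = 3

Write each e_j = u_j / sqrt(<u_j, u_j>) where u_j is the displayed integer vector. Then <v, e_j> = <v, u_j> / sqrt(<u_j, u_j>), so |<v, e_j>|^2 = <v, u_j>^2 / <u_j, u_j>.
Coefficients: <v, e_1> = 12/sqrt(8), <v, e_2> = 6/sqrt(4), <v, e_3> = 6/sqrt(6).
Square and sum: Σ |<v, e_j>|^2 = 33.
Compute ||v||^2 = v·v = 36.
Deficit = 36 − 33 = 3 ≥ 0, confirming Bessel's inequality. (The deficit equals ||v − Σ <v,e_j> e_j||^2, the squared distance from v to span{e_j}.)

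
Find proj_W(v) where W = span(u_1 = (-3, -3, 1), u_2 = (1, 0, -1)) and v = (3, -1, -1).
proj_W(v) = (21/11, -3/11, -23/11)

Set up U = [u_1 | ... | u_2] ∈ R^(3×2). The projector onto W = col(U) is P = U (U^T U)^(-1) U^T.
Compute U^T U =
  [19, -4]
  [-4, 2],
and U^T v = (-7, 4).
Solve U^T U · c = U^T v for the coefficients: c = (1/11, 24/11). The projection is proj_W(v) = U c.
Check: (v - proj_W(v)) · u_1 = 0  (should be 0).
Check: (v - proj_W(v)) · u_2 = 0  (should be 0).
Result: proj_W(v) = (21/11, -3/11, -23/11).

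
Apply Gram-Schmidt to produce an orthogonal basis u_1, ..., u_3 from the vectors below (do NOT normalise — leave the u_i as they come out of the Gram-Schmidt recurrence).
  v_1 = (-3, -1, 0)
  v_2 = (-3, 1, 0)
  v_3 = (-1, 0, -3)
Orthogonal basis:
  u_1 = (-3, -1, 0)
  u_2 = (-3/5, 9/5, 0)
  u_3 = (0, 0, -3)

Apply the Gram-Schmidt recurrence
  u_1 = v_1
  u_i = v_i − Σ_{j<i} ((v_i · u_j) / (u_j · u_j)) · u_j.

Step by step this gives:
  u_1 = (-3, -1, 0)
  u_2 = (-3/5, 9/5, 0)
  u_3 = (0, 0, -3)

Orthogonality check:
  u_2 · u_1 = 0 (should be 0)
  u_3 · u_1 = 0 (should be 0)
  u_3 · u_2 = 0 (should be 0)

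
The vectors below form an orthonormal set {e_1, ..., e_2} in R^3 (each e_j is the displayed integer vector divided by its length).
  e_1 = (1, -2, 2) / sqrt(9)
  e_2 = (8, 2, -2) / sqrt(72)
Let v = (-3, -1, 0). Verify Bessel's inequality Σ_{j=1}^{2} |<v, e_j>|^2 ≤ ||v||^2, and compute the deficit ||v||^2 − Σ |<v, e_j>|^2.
Σ |<v, e_j>|^2 = 19/2; ||v||^2 = 10; deficit = 1/2

Write each e_j = u_j / sqrt(<u_j, u_j>) where u_j is the displayed integer vector. Then <v, e_j> = <v, u_j> / sqrt(<u_j, u_j>), so |<v, e_j>|^2 = <v, u_j>^2 / <u_j, u_j>.
Coefficients: <v, e_1> = -1/sqrt(9), <v, e_2> = -26/sqrt(72).
Square and sum: Σ |<v, e_j>|^2 = 19/2.
Compute ||v||^2 = v·v = 10.
Deficit = 10 − 19/2 = 1/2 ≥ 0, confirming Bessel's inequality. (The deficit equals ||v − Σ <v,e_j> e_j||^2, the squared distance from v to span{e_j}.)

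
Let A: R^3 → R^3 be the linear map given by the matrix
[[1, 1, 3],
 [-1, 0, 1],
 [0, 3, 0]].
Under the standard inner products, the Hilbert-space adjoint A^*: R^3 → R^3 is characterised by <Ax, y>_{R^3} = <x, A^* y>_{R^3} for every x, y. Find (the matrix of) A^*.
A^* = A^T =
[[1, -1, 0],
 [1, 0, 3],
 [3, 1, 0]]

For real matrices with standard dot products, the defining identity <Ax, y> = <x, A^* y> gives (Ax)^T y = x^T (A^*) y, i.e. x^T A^T y = x^T (A^*) y. Since this holds for all x, y, we must have A^* = A^T. Therefore
A^* =
[[1, -1, 0],
 [1, 0, 3],
 [3, 1, 0]].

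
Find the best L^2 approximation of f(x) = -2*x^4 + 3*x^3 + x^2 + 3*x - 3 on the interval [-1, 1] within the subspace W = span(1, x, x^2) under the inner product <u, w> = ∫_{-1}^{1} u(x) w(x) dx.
g(x) = -5*x^2/7 + 24*x/5 - 99/35

The best approximation g ∈ W is the orthogonal projection of f onto W. Writing g = a_0 + a_1 x + a_2 x^2, the coefficients solve the normal equations G · a = b where
  G_{ij} = <φ_i, φ_j> and b_i = <f, φ_i>, with φ_0 = 1, φ_1 = x, φ_2 = x^2.
G =
  [2, 0, 2/3]
  [0, 2/3, 0]
  [2/3, 0, 2/5],
b = (-92/15, 16/5, -76/35).
Solving gives a_0 = -99/35, a_1 = 24/5, a_2 = -5/7, so
  g(x) = -5*x^2/7 + 24*x/5 - 99/35.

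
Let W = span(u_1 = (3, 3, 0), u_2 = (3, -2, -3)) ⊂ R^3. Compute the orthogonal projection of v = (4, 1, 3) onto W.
proj_W(v) = (100/43, 115/43, 9/43)

Set up U = [u_1 | ... | u_2] ∈ R^(3×2). The projector onto W = col(U) is P = U (U^T U)^(-1) U^T.
Compute U^T U =
  [18, 3]
  [3, 22],
and U^T v = (15, 1).
Solve U^T U · c = U^T v for the coefficients: c = (109/129, -3/43). The projection is proj_W(v) = U c.
Check: (v - proj_W(v)) · u_1 = 0  (should be 0).
Check: (v - proj_W(v)) · u_2 = 0  (should be 0).
Result: proj_W(v) = (100/43, 115/43, 9/43).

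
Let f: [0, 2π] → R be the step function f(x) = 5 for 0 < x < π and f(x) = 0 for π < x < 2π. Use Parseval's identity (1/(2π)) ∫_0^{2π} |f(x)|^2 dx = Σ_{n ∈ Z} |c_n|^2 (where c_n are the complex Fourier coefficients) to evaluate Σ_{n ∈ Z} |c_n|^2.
Σ |c_n|^2 = 25/2

Parseval equates the L^2 energy of f (normalised by 1/(2π)) with the ℓ^2 sum of its Fourier coefficients: (1/(2π)) ∫_0^{2π} |f|^2 = Σ |c_n|^2.
Compute the left side: (1/(2π)) [∫_0^π 5^2 dx + ∫_π^{2π} 0^2 dx] = (1/(2π)) · (25π + 0π) = (25 + 0)/2 = 25/2.
So Σ_{n ∈ Z} |c_n|^2 = 25/2.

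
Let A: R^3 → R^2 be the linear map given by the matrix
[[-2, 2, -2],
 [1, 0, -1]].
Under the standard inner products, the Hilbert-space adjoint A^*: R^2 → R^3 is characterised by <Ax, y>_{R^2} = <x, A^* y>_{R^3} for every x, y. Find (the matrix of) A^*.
A^* = A^T =
[[-2, 1],
 [2, 0],
 [-2, -1]]

For real matrices with standard dot products, the defining identity <Ax, y> = <x, A^* y> gives (Ax)^T y = x^T (A^*) y, i.e. x^T A^T y = x^T (A^*) y. Since this holds for all x, y, we must have A^* = A^T. Therefore
A^* =
[[-2, 1],
 [2, 0],
 [-2, -1]].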